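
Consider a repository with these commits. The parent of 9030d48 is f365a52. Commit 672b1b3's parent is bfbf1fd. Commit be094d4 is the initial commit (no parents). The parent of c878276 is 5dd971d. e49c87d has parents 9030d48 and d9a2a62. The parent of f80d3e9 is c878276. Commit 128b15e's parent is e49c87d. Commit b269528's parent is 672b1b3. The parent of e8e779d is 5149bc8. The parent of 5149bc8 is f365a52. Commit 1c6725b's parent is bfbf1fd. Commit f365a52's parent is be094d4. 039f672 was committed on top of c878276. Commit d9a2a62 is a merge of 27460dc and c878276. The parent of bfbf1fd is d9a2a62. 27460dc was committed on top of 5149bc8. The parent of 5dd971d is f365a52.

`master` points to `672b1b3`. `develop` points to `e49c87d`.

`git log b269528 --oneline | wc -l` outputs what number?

10

Walking parent pointers from b269528: reachable set = {27460dc, 5149bc8, 5dd971d, 672b1b3, b269528, be094d4, bfbf1fd, c878276, d9a2a62, f365a52}.
That is 10 commits.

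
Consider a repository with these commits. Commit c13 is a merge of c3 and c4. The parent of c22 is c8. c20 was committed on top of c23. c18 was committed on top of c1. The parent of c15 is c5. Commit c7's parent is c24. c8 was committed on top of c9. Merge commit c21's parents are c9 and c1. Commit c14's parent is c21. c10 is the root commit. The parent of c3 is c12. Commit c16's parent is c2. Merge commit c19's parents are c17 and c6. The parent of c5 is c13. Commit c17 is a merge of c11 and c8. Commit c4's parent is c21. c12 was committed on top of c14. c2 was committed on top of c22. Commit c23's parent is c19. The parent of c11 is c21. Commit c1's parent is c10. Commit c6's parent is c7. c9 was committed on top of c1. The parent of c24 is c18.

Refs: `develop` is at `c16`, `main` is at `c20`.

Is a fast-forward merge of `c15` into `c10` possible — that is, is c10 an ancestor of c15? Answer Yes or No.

Yes

A fast-forward from c10 to c15 is possible iff c10 is an ancestor of c15.
Ancestors of c15: {c1, c10, c12, c13, c14, c15, c21, c3, c4, c5, c9}.
c10 is among them, so fast-forward is possible.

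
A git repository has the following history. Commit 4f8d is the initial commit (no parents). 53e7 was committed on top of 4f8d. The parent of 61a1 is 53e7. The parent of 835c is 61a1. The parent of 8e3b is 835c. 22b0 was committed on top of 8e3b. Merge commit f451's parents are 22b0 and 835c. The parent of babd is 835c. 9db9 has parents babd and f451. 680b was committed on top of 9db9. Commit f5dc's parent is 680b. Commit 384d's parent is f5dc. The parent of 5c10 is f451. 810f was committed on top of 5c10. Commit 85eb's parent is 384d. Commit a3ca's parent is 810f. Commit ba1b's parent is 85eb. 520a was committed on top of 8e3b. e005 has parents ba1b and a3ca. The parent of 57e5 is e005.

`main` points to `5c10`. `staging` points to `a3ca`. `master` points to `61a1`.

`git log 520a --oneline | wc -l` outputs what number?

6

Walking parent pointers from 520a: reachable set = {4f8d, 520a, 53e7, 61a1, 835c, 8e3b}.
That is 6 commits.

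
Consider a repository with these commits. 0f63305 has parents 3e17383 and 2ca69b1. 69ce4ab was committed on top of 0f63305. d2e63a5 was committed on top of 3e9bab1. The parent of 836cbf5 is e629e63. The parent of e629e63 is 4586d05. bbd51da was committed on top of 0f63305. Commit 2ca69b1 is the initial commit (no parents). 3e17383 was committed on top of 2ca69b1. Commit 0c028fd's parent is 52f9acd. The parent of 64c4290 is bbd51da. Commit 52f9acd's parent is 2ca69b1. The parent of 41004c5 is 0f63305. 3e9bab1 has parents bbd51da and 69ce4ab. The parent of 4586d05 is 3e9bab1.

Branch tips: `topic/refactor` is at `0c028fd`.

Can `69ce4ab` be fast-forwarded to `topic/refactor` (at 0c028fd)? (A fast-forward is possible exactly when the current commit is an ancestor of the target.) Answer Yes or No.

No

A fast-forward from 69ce4ab to 0c028fd is possible iff 69ce4ab is an ancestor of 0c028fd.
Ancestors of 0c028fd: {0c028fd, 2ca69b1, 52f9acd}.
69ce4ab is not among them, so fast-forward is not possible.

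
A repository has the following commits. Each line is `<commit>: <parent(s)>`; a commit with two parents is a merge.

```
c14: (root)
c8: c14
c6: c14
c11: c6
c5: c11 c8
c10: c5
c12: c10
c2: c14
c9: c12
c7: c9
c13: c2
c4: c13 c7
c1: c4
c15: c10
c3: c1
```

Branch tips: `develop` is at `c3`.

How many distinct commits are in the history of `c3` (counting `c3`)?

14

Walking parent pointers from c3: reachable set = {c1, c10, c11, c12, c13, c14, c2, c3, c4, c5, c6, c7, c8, c9}.
That is 14 commits.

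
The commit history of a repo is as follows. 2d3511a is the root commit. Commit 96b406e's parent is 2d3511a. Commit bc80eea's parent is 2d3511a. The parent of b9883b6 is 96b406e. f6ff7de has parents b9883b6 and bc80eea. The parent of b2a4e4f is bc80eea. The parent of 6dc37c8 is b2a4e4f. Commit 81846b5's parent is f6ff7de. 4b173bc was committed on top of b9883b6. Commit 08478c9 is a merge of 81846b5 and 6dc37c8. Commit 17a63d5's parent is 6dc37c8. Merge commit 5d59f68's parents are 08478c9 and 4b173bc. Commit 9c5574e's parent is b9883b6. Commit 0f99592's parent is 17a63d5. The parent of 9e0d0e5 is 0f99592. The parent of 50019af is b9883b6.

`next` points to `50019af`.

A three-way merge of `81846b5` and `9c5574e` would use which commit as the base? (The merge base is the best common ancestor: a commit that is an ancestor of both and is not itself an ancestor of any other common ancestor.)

b9883b6

Ancestors of 81846b5: {2d3511a, 81846b5, 96b406e, b9883b6, bc80eea, f6ff7de}.
Ancestors of 9c5574e: {2d3511a, 96b406e, 9c5574e, b9883b6}.
Common ancestors: {2d3511a, 96b406e, b9883b6}.
Among these, b9883b6 is not an ancestor of any other common ancestor — it is the merge base.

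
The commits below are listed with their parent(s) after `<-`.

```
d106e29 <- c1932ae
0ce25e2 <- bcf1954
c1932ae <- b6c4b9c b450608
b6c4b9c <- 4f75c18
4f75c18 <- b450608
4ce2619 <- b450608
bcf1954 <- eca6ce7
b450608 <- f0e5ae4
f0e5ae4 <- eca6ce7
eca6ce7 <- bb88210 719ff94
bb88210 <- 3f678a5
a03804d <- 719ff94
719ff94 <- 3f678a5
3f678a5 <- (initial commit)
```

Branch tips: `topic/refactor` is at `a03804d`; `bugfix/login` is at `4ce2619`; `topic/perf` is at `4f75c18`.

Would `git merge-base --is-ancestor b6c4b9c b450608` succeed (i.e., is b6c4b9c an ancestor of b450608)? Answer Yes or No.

Ancestors of b450608: {3f678a5, 719ff94, b450608, bb88210, eca6ce7, f0e5ae4}.
b6c4b9c is not in that set, so it is not an ancestor of b450608.

No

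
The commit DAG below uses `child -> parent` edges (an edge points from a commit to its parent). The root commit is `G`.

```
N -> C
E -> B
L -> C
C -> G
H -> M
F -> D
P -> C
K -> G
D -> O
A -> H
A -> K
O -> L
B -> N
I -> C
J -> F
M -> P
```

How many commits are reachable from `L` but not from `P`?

1

Reachable from L: {C, G, L}.
Reachable from P: {C, G, P}.
In L's history but not P's: {L} — 1 commit.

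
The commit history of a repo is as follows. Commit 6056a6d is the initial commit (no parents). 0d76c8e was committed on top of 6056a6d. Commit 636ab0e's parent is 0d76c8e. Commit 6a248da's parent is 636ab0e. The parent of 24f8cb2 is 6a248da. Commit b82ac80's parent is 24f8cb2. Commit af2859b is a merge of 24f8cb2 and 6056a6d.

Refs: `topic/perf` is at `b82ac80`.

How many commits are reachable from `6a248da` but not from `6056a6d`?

3

Reachable from 6a248da: {0d76c8e, 6056a6d, 636ab0e, 6a248da}.
Reachable from 6056a6d: {6056a6d}.
In 6a248da's history but not 6056a6d's: {0d76c8e, 636ab0e, 6a248da} — 3 commits.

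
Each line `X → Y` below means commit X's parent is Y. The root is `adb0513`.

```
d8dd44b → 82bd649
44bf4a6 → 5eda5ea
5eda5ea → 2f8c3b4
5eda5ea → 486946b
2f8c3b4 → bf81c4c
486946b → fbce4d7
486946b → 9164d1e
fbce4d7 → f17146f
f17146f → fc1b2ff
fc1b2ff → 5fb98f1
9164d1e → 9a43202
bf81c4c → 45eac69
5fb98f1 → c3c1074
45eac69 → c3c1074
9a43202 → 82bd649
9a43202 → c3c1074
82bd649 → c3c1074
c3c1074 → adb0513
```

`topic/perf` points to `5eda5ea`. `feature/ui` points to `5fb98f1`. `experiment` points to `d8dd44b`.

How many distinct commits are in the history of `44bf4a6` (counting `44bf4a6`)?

Walking parent pointers from 44bf4a6: reachable set = {2f8c3b4, 44bf4a6, 45eac69, 486946b, 5eda5ea, 5fb98f1, 82bd649, 9164d1e, 9a43202, adb0513, bf81c4c, c3c1074, f17146f, fbce4d7, fc1b2ff}.
That is 15 commits.

15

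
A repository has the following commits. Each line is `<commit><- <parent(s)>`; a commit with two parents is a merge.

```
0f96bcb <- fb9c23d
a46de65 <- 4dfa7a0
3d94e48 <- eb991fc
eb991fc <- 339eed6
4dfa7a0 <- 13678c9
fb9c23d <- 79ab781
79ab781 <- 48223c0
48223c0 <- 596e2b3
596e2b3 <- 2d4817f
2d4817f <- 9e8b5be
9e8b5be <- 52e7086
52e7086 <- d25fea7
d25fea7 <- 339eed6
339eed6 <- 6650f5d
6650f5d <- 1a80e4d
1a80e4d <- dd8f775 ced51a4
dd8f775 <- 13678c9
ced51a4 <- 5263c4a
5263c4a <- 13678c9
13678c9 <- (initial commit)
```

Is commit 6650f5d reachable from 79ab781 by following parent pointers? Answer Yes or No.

Ancestors of 79ab781 (commits reachable by following parents): {13678c9, 1a80e4d, 2d4817f, 339eed6, 48223c0, 5263c4a, 52e7086, 596e2b3, 6650f5d, 79ab781, 9e8b5be, ced51a4, d25fea7, dd8f775}.
6650f5d is in that set, so it is an ancestor of 79ab781.

Yes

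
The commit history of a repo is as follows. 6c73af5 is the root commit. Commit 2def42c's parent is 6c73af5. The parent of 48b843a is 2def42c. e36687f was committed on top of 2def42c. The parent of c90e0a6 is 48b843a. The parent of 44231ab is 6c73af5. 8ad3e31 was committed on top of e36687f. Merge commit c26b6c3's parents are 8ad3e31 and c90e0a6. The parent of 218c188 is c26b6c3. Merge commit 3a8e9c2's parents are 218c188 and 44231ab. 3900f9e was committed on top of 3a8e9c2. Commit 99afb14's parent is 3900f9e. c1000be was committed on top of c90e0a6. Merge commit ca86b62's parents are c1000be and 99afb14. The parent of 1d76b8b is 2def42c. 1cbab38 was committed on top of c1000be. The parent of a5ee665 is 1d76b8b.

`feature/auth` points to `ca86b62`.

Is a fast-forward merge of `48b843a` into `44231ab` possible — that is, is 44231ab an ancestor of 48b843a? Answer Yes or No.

A fast-forward from 44231ab to 48b843a is possible iff 44231ab is an ancestor of 48b843a.
Ancestors of 48b843a: {2def42c, 48b843a, 6c73af5}.
44231ab is not among them, so fast-forward is not possible.

No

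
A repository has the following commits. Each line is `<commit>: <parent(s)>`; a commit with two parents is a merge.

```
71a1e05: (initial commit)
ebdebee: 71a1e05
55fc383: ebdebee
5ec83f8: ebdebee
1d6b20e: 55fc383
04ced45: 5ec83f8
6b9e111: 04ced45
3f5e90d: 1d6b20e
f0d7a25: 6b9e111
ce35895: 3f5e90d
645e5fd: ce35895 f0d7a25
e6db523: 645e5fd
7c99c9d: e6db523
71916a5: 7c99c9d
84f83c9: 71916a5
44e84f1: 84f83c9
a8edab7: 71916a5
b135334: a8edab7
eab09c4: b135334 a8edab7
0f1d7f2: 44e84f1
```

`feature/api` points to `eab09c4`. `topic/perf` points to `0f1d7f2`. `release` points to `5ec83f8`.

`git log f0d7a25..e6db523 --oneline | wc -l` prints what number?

Reachable from e6db523: {04ced45, 1d6b20e, 3f5e90d, 55fc383, 5ec83f8, 645e5fd, 6b9e111, 71a1e05, ce35895, e6db523, ebdebee, f0d7a25}.
Reachable from f0d7a25: {04ced45, 5ec83f8, 6b9e111, 71a1e05, ebdebee, f0d7a25}.
In e6db523's history but not f0d7a25's: {1d6b20e, 3f5e90d, 55fc383, 645e5fd, ce35895, e6db523} — 6 commits.

6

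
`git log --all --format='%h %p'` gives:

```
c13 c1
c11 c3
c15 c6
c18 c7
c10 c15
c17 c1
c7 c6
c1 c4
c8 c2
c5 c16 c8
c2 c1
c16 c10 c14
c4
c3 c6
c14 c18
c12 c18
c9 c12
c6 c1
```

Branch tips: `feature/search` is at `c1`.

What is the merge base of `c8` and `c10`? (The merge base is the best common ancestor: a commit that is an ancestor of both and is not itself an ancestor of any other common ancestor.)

c1

Ancestors of c8: {c1, c2, c4, c8}.
Ancestors of c10: {c1, c10, c15, c4, c6}.
Common ancestors: {c1, c4}.
Among these, c1 is not an ancestor of any other common ancestor — it is the merge base.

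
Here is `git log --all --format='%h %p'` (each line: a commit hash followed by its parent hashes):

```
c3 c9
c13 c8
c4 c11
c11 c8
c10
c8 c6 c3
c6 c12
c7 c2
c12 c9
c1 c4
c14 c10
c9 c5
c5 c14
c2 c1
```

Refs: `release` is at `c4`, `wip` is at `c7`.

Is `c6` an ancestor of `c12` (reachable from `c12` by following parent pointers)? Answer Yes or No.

Ancestors of c12: {c10, c12, c14, c5, c9}.
c6 is not in that set, so it is not an ancestor of c12.

No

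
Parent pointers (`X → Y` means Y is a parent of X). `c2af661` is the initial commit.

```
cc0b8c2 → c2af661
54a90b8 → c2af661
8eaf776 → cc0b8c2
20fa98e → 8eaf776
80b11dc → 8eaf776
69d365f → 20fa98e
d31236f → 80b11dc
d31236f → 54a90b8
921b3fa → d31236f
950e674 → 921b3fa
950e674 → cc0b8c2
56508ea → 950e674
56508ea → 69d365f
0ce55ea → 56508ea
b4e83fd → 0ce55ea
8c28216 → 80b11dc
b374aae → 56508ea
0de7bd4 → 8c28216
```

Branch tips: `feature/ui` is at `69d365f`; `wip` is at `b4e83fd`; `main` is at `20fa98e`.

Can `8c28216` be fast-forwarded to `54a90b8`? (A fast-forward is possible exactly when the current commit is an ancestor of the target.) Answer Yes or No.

No

A fast-forward from 8c28216 to 54a90b8 is possible iff 8c28216 is an ancestor of 54a90b8.
Ancestors of 54a90b8: {54a90b8, c2af661}.
8c28216 is not among them, so fast-forward is not possible.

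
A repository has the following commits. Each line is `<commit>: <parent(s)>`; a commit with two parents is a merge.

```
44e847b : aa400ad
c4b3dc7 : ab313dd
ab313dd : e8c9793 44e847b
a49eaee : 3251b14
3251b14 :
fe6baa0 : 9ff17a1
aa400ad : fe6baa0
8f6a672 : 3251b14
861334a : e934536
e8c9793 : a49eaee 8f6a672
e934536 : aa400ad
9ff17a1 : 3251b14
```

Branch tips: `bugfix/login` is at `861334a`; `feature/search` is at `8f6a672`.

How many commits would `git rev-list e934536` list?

Walking parent pointers from e934536: reachable set = {3251b14, 9ff17a1, aa400ad, e934536, fe6baa0}.
That is 5 commits.

5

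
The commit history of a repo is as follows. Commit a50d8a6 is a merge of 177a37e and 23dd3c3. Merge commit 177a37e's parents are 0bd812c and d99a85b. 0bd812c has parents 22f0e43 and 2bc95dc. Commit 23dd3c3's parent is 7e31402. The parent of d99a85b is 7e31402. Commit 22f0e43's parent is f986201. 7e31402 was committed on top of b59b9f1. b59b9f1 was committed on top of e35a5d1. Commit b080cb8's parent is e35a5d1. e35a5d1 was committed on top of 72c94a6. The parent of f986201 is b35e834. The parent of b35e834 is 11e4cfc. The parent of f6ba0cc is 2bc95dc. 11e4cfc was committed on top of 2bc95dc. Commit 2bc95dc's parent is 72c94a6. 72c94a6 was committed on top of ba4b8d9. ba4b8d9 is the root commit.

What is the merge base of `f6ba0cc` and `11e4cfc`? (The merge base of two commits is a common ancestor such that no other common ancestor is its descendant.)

Ancestors of f6ba0cc: {2bc95dc, 72c94a6, ba4b8d9, f6ba0cc}.
Ancestors of 11e4cfc: {11e4cfc, 2bc95dc, 72c94a6, ba4b8d9}.
Common ancestors: {2bc95dc, 72c94a6, ba4b8d9}.
Among these, 2bc95dc is not an ancestor of any other common ancestor — it is the merge base.

2bc95dc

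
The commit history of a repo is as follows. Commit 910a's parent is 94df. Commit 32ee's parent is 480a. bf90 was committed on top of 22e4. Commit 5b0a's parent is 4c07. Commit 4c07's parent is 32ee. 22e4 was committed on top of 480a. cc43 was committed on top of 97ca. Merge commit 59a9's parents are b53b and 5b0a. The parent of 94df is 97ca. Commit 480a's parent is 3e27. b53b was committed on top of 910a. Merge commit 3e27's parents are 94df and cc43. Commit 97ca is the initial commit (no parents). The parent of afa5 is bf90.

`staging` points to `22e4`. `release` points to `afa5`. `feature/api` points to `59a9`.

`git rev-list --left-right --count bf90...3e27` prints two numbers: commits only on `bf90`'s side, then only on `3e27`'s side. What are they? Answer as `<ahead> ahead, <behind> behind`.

Reachable from bf90: {22e4, 3e27, 480a, 94df, 97ca, bf90, cc43}.
Reachable from 3e27: {3e27, 94df, 97ca, cc43}.
Only in bf90's history (ahead): {22e4, 480a, bf90} — 3.
Only in 3e27's history (behind): {} — 0.

3 ahead, 0 behind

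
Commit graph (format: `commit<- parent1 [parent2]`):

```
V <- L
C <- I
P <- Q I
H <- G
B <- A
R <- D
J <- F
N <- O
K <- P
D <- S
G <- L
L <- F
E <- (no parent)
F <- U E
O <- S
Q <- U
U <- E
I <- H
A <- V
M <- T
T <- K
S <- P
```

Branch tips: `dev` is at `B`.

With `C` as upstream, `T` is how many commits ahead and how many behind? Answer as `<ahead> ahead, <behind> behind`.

Reachable from T: {E, F, G, H, I, K, L, P, Q, T, U}.
Reachable from C: {C, E, F, G, H, I, L, U}.
Only in T's history (ahead): {K, P, Q, T} — 4.
Only in C's history (behind): {C} — 1.

4 ahead, 1 behind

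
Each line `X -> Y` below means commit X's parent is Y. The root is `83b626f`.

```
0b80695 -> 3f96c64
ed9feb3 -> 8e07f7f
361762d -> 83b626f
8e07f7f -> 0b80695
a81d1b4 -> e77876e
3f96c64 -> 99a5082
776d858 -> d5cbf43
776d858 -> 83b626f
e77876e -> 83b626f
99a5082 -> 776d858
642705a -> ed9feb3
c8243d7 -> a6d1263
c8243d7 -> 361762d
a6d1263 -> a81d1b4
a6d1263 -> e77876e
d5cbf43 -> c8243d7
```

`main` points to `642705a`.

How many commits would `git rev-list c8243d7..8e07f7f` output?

6

Reachable from 8e07f7f: {0b80695, 361762d, 3f96c64, 776d858, 83b626f, 8e07f7f, 99a5082, a6d1263, a81d1b4, c8243d7, d5cbf43, e77876e}.
Reachable from c8243d7: {361762d, 83b626f, a6d1263, a81d1b4, c8243d7, e77876e}.
In 8e07f7f's history but not c8243d7's: {0b80695, 3f96c64, 776d858, 8e07f7f, 99a5082, d5cbf43} — 6 commits.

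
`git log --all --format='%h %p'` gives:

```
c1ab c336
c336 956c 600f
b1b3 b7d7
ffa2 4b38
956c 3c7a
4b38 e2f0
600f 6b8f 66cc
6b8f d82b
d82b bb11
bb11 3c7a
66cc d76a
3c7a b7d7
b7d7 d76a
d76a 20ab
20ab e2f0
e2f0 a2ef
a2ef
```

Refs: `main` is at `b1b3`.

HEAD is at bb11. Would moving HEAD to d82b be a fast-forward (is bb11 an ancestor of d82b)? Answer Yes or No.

A fast-forward from bb11 to d82b is possible iff bb11 is an ancestor of d82b.
Ancestors of d82b: {20ab, 3c7a, a2ef, b7d7, bb11, d76a, d82b, e2f0}.
bb11 is among them, so fast-forward is possible.

Yes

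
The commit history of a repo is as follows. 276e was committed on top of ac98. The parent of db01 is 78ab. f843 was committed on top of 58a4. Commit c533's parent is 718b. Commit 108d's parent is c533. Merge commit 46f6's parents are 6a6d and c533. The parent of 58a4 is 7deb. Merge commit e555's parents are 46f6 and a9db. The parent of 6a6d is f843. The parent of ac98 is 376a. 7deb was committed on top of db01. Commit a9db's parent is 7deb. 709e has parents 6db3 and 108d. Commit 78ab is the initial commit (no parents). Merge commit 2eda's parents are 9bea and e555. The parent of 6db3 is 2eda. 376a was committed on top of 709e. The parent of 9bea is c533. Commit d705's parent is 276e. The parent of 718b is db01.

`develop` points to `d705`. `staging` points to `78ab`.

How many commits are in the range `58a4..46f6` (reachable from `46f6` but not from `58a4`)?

5

Reachable from 46f6: {46f6, 58a4, 6a6d, 718b, 78ab, 7deb, c533, db01, f843}.
Reachable from 58a4: {58a4, 78ab, 7deb, db01}.
In 46f6's history but not 58a4's: {46f6, 6a6d, 718b, c533, f843} — 5 commits.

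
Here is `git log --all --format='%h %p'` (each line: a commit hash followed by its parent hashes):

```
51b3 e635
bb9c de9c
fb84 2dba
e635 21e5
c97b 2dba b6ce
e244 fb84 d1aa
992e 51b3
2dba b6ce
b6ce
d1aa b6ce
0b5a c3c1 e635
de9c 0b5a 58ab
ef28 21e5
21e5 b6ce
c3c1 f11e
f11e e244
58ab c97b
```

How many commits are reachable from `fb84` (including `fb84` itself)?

3

Walking parent pointers from fb84: reachable set = {2dba, b6ce, fb84}.
That is 3 commits.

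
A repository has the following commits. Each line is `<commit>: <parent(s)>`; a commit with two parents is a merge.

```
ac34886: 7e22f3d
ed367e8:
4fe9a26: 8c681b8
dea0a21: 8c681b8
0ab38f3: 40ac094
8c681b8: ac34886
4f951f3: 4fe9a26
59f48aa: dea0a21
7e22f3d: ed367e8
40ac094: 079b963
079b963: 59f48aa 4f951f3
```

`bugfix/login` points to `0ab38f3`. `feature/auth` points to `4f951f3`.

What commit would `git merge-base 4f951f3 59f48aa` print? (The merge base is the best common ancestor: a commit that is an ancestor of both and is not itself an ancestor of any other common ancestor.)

8c681b8

Ancestors of 4f951f3: {4f951f3, 4fe9a26, 7e22f3d, 8c681b8, ac34886, ed367e8}.
Ancestors of 59f48aa: {59f48aa, 7e22f3d, 8c681b8, ac34886, dea0a21, ed367e8}.
Common ancestors: {7e22f3d, 8c681b8, ac34886, ed367e8}.
Among these, 8c681b8 is not an ancestor of any other common ancestor — it is the merge base.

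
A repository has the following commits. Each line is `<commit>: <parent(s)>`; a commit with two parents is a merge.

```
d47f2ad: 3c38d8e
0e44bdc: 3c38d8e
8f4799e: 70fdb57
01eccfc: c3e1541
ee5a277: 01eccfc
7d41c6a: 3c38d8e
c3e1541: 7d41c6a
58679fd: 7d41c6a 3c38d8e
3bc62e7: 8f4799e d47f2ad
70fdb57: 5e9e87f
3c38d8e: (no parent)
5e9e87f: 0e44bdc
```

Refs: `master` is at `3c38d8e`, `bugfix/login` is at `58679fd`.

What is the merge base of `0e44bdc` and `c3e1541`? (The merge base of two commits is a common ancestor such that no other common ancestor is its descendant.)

Ancestors of 0e44bdc: {0e44bdc, 3c38d8e}.
Ancestors of c3e1541: {3c38d8e, 7d41c6a, c3e1541}.
Common ancestors: {3c38d8e}.
The only common ancestor is 3c38d8e, so it is the merge base.

3c38d8e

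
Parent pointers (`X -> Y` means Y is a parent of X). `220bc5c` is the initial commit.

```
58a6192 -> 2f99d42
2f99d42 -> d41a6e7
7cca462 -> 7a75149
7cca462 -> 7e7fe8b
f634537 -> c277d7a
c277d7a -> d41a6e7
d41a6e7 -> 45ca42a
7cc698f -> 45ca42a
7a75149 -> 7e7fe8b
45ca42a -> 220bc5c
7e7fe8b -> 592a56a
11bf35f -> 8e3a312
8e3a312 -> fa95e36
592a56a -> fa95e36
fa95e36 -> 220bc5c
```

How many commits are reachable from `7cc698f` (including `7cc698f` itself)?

3

Walking parent pointers from 7cc698f: reachable set = {220bc5c, 45ca42a, 7cc698f}.
That is 3 commits.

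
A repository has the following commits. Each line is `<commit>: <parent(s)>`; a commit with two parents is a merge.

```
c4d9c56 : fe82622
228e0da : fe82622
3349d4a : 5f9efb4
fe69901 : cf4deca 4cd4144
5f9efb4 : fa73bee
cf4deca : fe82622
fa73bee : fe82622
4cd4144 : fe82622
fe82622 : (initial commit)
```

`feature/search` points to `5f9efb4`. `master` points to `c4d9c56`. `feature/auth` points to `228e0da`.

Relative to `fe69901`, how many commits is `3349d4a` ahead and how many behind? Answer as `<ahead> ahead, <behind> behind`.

Reachable from 3349d4a: {3349d4a, 5f9efb4, fa73bee, fe82622}.
Reachable from fe69901: {4cd4144, cf4deca, fe69901, fe82622}.
Only in 3349d4a's history (ahead): {3349d4a, 5f9efb4, fa73bee} — 3.
Only in fe69901's history (behind): {4cd4144, cf4deca, fe69901} — 3.

3 ahead, 3 behind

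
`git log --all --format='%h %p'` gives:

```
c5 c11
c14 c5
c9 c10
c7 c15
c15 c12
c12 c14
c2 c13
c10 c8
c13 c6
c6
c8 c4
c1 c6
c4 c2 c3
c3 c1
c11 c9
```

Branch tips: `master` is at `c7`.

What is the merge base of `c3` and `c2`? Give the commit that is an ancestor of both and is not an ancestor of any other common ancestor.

Ancestors of c3: {c1, c3, c6}.
Ancestors of c2: {c13, c2, c6}.
Common ancestors: {c6}.
The only common ancestor is c6, so it is the merge base.

c6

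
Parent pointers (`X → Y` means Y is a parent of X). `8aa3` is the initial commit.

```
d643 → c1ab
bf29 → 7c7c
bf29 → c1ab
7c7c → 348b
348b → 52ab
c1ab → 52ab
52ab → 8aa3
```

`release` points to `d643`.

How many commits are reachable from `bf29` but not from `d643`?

Reachable from bf29: {348b, 52ab, 7c7c, 8aa3, bf29, c1ab}.
Reachable from d643: {52ab, 8aa3, c1ab, d643}.
In bf29's history but not d643's: {348b, 7c7c, bf29} — 3 commits.

3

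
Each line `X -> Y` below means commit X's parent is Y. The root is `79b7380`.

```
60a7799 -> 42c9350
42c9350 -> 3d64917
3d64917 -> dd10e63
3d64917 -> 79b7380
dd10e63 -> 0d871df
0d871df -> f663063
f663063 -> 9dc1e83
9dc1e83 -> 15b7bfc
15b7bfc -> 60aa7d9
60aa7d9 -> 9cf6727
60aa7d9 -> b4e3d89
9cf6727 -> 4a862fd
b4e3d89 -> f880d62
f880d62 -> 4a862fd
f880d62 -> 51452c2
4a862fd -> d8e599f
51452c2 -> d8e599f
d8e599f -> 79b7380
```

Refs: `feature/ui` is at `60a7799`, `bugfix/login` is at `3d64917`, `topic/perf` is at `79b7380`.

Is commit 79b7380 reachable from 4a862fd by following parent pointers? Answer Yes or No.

Yes

Ancestors of 4a862fd (commits reachable by following parents): {4a862fd, 79b7380, d8e599f}.
79b7380 is in that set, so it is an ancestor of 4a862fd.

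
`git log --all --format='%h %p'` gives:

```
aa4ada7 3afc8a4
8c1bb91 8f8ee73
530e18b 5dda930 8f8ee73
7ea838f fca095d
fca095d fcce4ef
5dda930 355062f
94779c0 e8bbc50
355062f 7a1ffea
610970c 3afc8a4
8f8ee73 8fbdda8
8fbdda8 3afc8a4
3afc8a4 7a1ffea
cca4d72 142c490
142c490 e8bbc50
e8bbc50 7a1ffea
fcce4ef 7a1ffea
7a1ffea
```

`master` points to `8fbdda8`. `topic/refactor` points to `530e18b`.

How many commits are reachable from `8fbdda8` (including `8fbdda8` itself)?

Walking parent pointers from 8fbdda8: reachable set = {3afc8a4, 7a1ffea, 8fbdda8}.
That is 3 commits.

3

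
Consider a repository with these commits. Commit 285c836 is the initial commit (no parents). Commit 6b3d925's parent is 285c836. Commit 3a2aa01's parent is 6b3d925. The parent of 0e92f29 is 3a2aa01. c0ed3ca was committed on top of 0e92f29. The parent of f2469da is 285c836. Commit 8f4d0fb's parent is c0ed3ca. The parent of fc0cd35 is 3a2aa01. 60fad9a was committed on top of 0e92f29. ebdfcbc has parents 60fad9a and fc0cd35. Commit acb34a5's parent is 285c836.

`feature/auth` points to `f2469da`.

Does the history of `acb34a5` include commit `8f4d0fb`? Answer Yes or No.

No

Ancestors of acb34a5: {285c836, acb34a5}.
8f4d0fb is not in that set, so it is not an ancestor of acb34a5.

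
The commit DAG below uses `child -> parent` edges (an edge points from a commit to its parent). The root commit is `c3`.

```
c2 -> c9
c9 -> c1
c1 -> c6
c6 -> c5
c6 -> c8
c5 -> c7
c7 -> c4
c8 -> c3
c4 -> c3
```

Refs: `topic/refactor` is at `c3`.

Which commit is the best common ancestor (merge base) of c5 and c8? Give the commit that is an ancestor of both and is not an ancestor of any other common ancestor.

c3

Ancestors of c5: {c3, c4, c5, c7}.
Ancestors of c8: {c3, c8}.
Common ancestors: {c3}.
The only common ancestor is c3, so it is the merge base.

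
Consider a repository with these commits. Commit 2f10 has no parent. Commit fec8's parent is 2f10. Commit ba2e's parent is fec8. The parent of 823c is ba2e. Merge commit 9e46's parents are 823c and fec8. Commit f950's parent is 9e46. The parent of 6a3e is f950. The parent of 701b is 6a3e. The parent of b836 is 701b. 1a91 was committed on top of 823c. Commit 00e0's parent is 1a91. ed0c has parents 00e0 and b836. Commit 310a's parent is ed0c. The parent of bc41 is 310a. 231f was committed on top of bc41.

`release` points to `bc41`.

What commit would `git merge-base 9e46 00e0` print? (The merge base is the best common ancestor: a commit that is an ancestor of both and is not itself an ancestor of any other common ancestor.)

Ancestors of 9e46: {2f10, 823c, 9e46, ba2e, fec8}.
Ancestors of 00e0: {00e0, 1a91, 2f10, 823c, ba2e, fec8}.
Common ancestors: {2f10, 823c, ba2e, fec8}.
Among these, 823c is not an ancestor of any other common ancestor — it is the merge base.

823c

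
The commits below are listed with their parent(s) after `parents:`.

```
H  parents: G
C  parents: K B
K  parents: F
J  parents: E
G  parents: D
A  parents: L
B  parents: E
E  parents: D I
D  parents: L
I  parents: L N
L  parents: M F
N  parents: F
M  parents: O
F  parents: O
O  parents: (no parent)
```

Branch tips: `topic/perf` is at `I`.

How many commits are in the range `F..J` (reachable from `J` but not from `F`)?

7

Reachable from J: {D, E, F, I, J, L, M, N, O}.
Reachable from F: {F, O}.
In J's history but not F's: {D, E, I, J, L, M, N} — 7 commits.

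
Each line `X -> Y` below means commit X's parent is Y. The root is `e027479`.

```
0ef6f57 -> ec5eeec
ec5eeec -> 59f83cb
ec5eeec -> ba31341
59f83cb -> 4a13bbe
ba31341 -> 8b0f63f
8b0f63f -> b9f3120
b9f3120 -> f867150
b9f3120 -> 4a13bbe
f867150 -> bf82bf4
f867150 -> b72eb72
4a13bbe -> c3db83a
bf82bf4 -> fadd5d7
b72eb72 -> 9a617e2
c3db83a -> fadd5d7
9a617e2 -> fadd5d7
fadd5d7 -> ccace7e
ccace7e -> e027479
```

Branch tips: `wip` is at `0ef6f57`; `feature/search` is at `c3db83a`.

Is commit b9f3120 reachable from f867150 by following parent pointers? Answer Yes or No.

Ancestors of f867150: {9a617e2, b72eb72, bf82bf4, ccace7e, e027479, f867150, fadd5d7}.
b9f3120 is not in that set, so it is not an ancestor of f867150.

No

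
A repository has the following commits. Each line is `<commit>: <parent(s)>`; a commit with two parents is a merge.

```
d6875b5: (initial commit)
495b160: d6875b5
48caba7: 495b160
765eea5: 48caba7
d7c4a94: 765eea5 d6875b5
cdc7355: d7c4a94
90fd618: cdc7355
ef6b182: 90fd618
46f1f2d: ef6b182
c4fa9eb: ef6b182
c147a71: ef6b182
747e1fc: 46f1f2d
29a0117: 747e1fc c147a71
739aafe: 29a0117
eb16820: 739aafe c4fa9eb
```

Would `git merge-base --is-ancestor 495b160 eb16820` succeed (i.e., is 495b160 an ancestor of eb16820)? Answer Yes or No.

Ancestors of eb16820 (commits reachable by following parents): {29a0117, 46f1f2d, 48caba7, 495b160, 739aafe, 747e1fc, 765eea5, 90fd618, c147a71, c4fa9eb, cdc7355, d6875b5, d7c4a94, eb16820, ef6b182}.
495b160 is in that set, so it is an ancestor of eb16820.

Yes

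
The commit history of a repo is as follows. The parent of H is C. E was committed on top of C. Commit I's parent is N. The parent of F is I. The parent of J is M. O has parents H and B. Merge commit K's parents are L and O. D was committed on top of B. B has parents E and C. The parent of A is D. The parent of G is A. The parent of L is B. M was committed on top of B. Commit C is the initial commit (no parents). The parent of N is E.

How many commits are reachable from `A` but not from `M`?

Reachable from A: {A, B, C, D, E}.
Reachable from M: {B, C, E, M}.
In A's history but not M's: {A, D} — 2 commits.

2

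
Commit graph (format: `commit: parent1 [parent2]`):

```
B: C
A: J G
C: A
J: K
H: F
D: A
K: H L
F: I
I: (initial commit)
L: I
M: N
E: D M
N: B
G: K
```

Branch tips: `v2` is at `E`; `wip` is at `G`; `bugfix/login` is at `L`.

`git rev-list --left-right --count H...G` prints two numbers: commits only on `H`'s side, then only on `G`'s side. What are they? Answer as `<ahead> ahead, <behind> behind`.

Reachable from H: {F, H, I}.
Reachable from G: {F, G, H, I, K, L}.
Only in H's history (ahead): {} — 0.
Only in G's history (behind): {G, K, L} — 3.

0 ahead, 3 behind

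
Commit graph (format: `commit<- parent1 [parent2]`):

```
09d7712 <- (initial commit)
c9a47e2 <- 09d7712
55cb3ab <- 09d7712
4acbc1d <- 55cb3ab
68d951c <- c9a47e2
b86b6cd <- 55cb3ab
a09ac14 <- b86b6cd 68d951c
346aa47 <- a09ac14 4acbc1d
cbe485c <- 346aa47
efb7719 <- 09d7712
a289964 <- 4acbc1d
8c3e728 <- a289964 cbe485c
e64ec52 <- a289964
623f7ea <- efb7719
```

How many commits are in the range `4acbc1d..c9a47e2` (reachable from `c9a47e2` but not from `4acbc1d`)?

1

Reachable from c9a47e2: {09d7712, c9a47e2}.
Reachable from 4acbc1d: {09d7712, 4acbc1d, 55cb3ab}.
In c9a47e2's history but not 4acbc1d's: {c9a47e2} — 1 commit.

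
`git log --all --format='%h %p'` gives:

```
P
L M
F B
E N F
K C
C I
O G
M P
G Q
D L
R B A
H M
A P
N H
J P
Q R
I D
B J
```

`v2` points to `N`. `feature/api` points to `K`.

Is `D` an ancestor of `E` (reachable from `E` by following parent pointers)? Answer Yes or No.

Ancestors of E: {B, E, F, H, J, M, N, P}.
D is not in that set, so it is not an ancestor of E.

No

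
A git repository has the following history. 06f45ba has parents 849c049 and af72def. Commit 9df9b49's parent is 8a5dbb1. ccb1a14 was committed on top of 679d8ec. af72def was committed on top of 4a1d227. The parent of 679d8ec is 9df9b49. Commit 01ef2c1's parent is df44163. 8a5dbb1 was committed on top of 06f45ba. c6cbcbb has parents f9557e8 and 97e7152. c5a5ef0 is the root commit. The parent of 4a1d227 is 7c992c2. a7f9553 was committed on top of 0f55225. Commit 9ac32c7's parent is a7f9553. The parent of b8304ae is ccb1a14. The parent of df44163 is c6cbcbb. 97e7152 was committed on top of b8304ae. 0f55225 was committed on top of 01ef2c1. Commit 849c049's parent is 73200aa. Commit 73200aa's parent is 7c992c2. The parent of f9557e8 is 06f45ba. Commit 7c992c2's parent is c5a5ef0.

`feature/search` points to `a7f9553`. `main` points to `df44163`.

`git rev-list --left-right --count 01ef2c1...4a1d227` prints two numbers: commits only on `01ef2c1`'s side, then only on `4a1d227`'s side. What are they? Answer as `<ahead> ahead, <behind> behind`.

14 ahead, 0 behind

Reachable from 01ef2c1: {01ef2c1, 06f45ba, 4a1d227, 679d8ec, 73200aa, 7c992c2, 849c049, 8a5dbb1, 97e7152, 9df9b49, af72def, b8304ae, c5a5ef0, c6cbcbb, ccb1a14, df44163, f9557e8}.
Reachable from 4a1d227: {4a1d227, 7c992c2, c5a5ef0}.
Only in 01ef2c1's history (ahead): {01ef2c1, 06f45ba, 679d8ec, 73200aa, 849c049, 8a5dbb1, 97e7152, 9df9b49, af72def, b8304ae, c6cbcbb, ccb1a14, df44163, f9557e8} — 14.
Only in 4a1d227's history (behind): {} — 0.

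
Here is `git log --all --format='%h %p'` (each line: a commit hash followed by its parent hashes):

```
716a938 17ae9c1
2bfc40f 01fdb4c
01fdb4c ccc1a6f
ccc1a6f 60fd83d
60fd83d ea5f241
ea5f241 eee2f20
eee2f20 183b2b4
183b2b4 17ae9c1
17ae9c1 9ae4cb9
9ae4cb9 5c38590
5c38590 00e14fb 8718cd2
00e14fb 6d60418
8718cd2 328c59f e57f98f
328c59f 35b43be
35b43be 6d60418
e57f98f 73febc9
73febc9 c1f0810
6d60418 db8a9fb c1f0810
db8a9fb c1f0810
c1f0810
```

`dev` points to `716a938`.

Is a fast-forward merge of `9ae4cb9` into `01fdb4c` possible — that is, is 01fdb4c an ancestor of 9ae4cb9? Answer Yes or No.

No

A fast-forward from 01fdb4c to 9ae4cb9 is possible iff 01fdb4c is an ancestor of 9ae4cb9.
Ancestors of 9ae4cb9: {00e14fb, 328c59f, 35b43be, 5c38590, 6d60418, 73febc9, 8718cd2, 9ae4cb9, c1f0810, db8a9fb, e57f98f}.
01fdb4c is not among them, so fast-forward is not possible.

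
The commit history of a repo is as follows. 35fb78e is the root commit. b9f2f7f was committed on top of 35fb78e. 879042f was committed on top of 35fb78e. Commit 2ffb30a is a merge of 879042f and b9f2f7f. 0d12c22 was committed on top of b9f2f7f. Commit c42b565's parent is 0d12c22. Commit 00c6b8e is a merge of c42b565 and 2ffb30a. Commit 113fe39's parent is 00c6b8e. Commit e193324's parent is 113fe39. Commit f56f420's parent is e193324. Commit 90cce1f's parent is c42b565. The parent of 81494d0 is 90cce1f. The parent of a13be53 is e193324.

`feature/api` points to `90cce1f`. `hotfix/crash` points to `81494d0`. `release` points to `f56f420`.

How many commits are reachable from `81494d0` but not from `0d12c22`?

Reachable from 81494d0: {0d12c22, 35fb78e, 81494d0, 90cce1f, b9f2f7f, c42b565}.
Reachable from 0d12c22: {0d12c22, 35fb78e, b9f2f7f}.
In 81494d0's history but not 0d12c22's: {81494d0, 90cce1f, c42b565} — 3 commits.

3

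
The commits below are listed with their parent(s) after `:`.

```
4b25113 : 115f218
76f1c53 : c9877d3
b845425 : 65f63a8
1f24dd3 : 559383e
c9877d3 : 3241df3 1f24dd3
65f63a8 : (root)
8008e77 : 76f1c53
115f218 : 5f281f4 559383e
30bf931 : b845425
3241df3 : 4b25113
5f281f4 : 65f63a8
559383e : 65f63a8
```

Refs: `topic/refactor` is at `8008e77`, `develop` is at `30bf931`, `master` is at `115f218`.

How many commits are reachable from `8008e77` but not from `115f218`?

6

Reachable from 8008e77: {115f218, 1f24dd3, 3241df3, 4b25113, 559383e, 5f281f4, 65f63a8, 76f1c53, 8008e77, c9877d3}.
Reachable from 115f218: {115f218, 559383e, 5f281f4, 65f63a8}.
In 8008e77's history but not 115f218's: {1f24dd3, 3241df3, 4b25113, 76f1c53, 8008e77, c9877d3} — 6 commits.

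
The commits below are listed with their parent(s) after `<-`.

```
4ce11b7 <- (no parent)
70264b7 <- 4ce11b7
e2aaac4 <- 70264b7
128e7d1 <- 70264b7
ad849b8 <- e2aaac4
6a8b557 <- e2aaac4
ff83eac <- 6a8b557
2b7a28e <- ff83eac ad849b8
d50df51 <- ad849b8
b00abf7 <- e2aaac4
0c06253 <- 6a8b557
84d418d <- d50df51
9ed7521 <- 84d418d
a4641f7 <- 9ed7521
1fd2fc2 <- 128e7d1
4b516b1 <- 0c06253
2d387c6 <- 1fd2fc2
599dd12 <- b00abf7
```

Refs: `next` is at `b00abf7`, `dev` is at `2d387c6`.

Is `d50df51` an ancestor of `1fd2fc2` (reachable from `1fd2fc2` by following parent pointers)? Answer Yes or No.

No

Ancestors of 1fd2fc2: {128e7d1, 1fd2fc2, 4ce11b7, 70264b7}.
d50df51 is not in that set, so it is not an ancestor of 1fd2fc2.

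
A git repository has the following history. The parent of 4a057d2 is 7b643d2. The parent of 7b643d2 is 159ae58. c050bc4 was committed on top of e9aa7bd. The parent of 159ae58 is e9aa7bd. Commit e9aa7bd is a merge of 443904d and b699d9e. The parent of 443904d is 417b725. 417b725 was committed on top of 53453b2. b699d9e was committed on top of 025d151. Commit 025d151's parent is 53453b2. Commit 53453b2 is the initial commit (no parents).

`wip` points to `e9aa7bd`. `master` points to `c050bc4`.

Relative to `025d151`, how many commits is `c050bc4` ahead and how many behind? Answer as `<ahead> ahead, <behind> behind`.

Reachable from c050bc4: {025d151, 417b725, 443904d, 53453b2, b699d9e, c050bc4, e9aa7bd}.
Reachable from 025d151: {025d151, 53453b2}.
Only in c050bc4's history (ahead): {417b725, 443904d, b699d9e, c050bc4, e9aa7bd} — 5.
Only in 025d151's history (behind): {} — 0.

5 ahead, 0 behind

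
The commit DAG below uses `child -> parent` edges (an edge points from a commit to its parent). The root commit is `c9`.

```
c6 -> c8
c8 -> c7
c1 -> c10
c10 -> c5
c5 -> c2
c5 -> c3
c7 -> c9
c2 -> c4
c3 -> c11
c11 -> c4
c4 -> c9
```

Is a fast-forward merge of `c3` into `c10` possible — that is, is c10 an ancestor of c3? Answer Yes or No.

A fast-forward from c10 to c3 is possible iff c10 is an ancestor of c3.
Ancestors of c3: {c11, c3, c4, c9}.
c10 is not among them, so fast-forward is not possible.

No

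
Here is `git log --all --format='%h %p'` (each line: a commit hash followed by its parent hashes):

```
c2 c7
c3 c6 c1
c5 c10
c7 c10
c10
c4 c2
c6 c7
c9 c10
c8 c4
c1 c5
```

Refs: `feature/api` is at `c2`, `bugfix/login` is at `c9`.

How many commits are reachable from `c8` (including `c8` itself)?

Walking parent pointers from c8: reachable set = {c10, c2, c4, c7, c8}.
That is 5 commits.

5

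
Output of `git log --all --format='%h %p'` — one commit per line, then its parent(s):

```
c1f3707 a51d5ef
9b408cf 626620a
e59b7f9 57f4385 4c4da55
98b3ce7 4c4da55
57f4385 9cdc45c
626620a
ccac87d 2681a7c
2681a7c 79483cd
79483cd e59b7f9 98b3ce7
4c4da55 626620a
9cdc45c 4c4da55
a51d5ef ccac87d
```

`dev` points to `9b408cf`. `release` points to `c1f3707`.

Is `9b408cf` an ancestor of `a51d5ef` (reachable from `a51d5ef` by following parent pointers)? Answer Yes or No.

No

Ancestors of a51d5ef: {2681a7c, 4c4da55, 57f4385, 626620a, 79483cd, 98b3ce7, 9cdc45c, a51d5ef, ccac87d, e59b7f9}.
9b408cf is not in that set, so it is not an ancestor of a51d5ef.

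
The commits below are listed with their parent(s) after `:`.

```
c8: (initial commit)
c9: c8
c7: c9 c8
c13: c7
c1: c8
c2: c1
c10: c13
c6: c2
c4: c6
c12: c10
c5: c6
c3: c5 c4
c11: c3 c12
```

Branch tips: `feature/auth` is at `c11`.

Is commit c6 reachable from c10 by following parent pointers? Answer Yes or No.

No

Ancestors of c10: {c10, c13, c7, c8, c9}.
c6 is not in that set, so it is not an ancestor of c10.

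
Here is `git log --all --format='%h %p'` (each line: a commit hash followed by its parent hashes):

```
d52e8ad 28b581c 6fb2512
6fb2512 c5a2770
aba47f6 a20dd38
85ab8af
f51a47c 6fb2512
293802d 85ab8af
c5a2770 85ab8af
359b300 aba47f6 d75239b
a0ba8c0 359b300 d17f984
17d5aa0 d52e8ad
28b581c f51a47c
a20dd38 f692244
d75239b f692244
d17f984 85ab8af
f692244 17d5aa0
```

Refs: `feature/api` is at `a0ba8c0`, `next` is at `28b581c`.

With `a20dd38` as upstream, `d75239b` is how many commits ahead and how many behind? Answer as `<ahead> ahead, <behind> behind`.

1 ahead, 1 behind

Reachable from d75239b: {17d5aa0, 28b581c, 6fb2512, 85ab8af, c5a2770, d52e8ad, d75239b, f51a47c, f692244}.
Reachable from a20dd38: {17d5aa0, 28b581c, 6fb2512, 85ab8af, a20dd38, c5a2770, d52e8ad, f51a47c, f692244}.
Only in d75239b's history (ahead): {d75239b} — 1.
Only in a20dd38's history (behind): {a20dd38} — 1.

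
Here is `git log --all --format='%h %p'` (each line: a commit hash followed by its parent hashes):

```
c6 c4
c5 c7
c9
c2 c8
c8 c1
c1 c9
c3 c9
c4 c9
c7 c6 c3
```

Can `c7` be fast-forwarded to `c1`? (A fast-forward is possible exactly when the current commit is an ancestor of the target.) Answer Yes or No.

No

A fast-forward from c7 to c1 is possible iff c7 is an ancestor of c1.
Ancestors of c1: {c1, c9}.
c7 is not among them, so fast-forward is not possible.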